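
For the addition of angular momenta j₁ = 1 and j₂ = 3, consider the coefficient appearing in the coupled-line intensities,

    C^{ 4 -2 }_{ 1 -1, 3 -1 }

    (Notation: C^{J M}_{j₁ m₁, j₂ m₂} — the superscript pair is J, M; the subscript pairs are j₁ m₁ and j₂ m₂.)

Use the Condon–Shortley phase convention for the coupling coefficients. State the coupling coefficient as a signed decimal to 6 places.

triangle: 0!×2!×6!/9! = 1440/362880
(j±m)!: 0!×2!×2!×4!×2!×6! = 138240
prefactor² = (2J+1)×Δ×N² = 34560/7
  k=0: +1/(0!×0!×2!×2!×0!×4!) = 1/96
Σ = 1/96  ⇒  CG² = 34560/7×(1/96)² = 15/28
CG = +√(15/28) = +0.731925

+0.731925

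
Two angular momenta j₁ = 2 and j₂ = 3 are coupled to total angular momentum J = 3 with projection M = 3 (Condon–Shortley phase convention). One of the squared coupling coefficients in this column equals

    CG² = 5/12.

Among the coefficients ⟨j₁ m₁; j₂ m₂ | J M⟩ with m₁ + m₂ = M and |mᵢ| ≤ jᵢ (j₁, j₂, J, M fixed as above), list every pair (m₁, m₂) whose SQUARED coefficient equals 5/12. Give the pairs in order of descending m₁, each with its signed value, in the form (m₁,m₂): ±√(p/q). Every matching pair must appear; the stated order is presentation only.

Admissible pairs with m₁+m₂ = M = 3: (0,3), (1,2), (2,1)
  (m₁,m₂)=(2,1): CG² = 1/6, CG = +√(1/6)
  (m₁,m₂)=(1,2): CG² = 5/12, CG = −√(5/12)   ← matches the target
  (m₁,m₂)=(0,3): CG² = 5/12, CG = +√(5/12)   ← matches the target
Pairs with CG² = 5/12: (1,2): −√(5/12); (0,3): +√(5/12)

(1,2): −√(5/12); (0,3): +√(5/12)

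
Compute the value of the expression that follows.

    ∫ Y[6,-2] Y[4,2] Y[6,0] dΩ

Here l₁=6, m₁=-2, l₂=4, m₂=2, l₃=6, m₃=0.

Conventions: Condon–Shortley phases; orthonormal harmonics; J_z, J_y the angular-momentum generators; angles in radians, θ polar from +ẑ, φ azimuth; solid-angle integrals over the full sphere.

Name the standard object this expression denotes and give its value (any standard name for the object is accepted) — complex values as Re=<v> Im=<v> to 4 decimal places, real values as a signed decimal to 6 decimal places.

This is a Gaunt coefficient — the integral of a triple product of spherical harmonics over the sphere.
m-sum 0 ✓  L=16 even ✓  2≤6≤10 ✓
Π(2lᵢ+1) = 13×9×13 = 1521
triangle coeff Δ(6,4,6) = 1/15315300
Σ_t [0,4]: t=0:+1/829440 t=1:−1/25920 t=2:+1/9216 t=3:−1/25920 t=4:+1/829440 = 7/207360
(3j)²=28/2431 [(6 4 6; 0 0 0)], sign=+1
Σ_t [2,4]: t=2:+1/138240 t=3:−1/25920 t=4:+1/55296 = -11/829440
(3j)²=11/1326 [(6 4 6; -2 2 0)], sign=-1
⇒ 4πI² = 42/289
I = (-1)√(42/289/(4π)) = -0.10754019

Gaunt coefficient, -0.107540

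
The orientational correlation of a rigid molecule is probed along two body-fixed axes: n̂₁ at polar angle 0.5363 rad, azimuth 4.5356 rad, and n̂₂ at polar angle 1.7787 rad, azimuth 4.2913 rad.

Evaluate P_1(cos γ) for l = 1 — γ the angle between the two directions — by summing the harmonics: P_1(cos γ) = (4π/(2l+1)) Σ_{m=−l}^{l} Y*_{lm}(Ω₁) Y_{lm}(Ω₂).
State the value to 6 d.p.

Expand P_1 via completeness: Σ_{m} conj(Y_{1,m}) at Ω₁ times Y_{1,m} at Ω₂ —
  [-1]  conj(Y_{1,-1})(Ω₁) = -0.03105 - 0.17378j ; Y_{1,-1}(Ω₂) = -0.13818 + 0.30852j ; Δ = 0.05791 + 0.01443j
  [+0]  conj(Y_{1,0})(Ω₁) = 0.42001 + 0.00000j ; Y_{1,0}(Ω₂) = -0.10085 + 0.00000j ; Δ = -0.04236 + 0.00000j
  [+1]  conj(Y_{1,1})(Ω₁) = 0.03105 - 0.17378j ; Y_{1,1}(Ω₂) = 0.13818 + 0.30852j ; Δ = 0.05791 - 0.01443j
Σ over m = 0.07345 + 0.00000j; ×(4π/3) → 0.30768 + 0.00000j. Real part: 0.307680

0.307680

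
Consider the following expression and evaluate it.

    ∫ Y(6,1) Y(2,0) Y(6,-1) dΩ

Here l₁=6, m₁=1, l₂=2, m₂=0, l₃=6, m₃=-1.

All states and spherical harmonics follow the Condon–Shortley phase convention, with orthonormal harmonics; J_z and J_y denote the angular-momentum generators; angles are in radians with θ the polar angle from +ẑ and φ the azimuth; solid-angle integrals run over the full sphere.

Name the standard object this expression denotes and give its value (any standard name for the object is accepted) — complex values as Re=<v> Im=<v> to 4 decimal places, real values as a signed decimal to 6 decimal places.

This is a Gaunt coefficient — the integral of a triple product of spherical harmonics over the sphere.
Checks pass: Σm=0; 14 even; l₃=6∈[4,8].
(2·6+1)(2·2+1)(2·6+1) = 845
Δ: 2! 10! 2! / 15! → 1/90090
sum: t=0:+1/69120 t=1:−1/14400 t=2:+1/69120 = -7/172800
3j²(6 2 6; 0 0 0) = Δ·Π!·Σ² = 14/715  (sign -1)
sum: t=0:+1/57600 t=1:−1/17280 t=2:+1/120960 = -13/403200
3j²(6 2 6; 1 0 -1) = Δ·Π!·Σ² = 13/770  (sign +1)
combine: 4πI² = 845·14/715·13/770 = 169/605
take √, sign -1: I = -0.14909419

Gaunt coefficient, -0.149094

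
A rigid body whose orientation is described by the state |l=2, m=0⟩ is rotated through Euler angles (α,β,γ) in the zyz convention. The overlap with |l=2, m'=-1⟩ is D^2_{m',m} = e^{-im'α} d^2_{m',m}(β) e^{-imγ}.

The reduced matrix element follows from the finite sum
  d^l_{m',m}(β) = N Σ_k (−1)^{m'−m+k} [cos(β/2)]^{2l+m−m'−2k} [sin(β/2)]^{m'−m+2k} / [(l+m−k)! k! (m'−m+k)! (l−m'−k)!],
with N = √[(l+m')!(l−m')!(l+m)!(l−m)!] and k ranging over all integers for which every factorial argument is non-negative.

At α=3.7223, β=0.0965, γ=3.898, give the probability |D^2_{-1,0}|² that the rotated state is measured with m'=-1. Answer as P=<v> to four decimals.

D^2_{-1,0}(3.7223,0.0965,3.8980) = e^{-i·-1·3.7223}·d^2_{-1,0}(0.0965)·e^{-i·0·3.8980}. Compute d first:
c=cos(0.096500/2)=0.998836, s=sin(0.096500/2)=0.048231; N=√[1·6·2·2]=4.898979
k∈{1,2} keeps every argument non-negative
  k=1: (−1)^0·4.8990/(2)·0.9988^3·0.0482^1 = +0.117730
  k=2: (−1)^1·4.8990/(2)·0.9988^1·0.0482^3 = -0.000275
d^2_{-1,0}(0.0965) = +0.117730 -0.000275 = +0.117456
|D^2_{-1,0}|² = |d^2_{-1,0}(β)|² = (+0.117456)² = 0.013796 (the z-rotation phases have unit modulus)

P=0.0138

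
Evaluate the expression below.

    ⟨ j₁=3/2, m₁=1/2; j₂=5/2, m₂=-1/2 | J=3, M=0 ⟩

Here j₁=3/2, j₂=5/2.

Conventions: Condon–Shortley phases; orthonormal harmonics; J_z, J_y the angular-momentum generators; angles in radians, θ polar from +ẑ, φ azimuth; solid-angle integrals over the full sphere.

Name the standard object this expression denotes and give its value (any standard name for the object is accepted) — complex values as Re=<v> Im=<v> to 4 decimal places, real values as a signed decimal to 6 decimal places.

Clebsch–Gordan coefficient, +√(1/5) ≈ +0.447214

This is a Clebsch–Gordan (vector-coupling) coefficient.
√[7·1!2!4!/8! · 2!1!2!3!3!3!] = √(36/5)
  +(−1)^0/∏(0,1,1,2,1,2)! = 1/4  (running 1/4)
  +(−1)^1/∏(1,0,0,1,2,3)! = -1/12  (running 1/6)
⟨..|..⟩ = √(36/5)·(1/6) = +0.447214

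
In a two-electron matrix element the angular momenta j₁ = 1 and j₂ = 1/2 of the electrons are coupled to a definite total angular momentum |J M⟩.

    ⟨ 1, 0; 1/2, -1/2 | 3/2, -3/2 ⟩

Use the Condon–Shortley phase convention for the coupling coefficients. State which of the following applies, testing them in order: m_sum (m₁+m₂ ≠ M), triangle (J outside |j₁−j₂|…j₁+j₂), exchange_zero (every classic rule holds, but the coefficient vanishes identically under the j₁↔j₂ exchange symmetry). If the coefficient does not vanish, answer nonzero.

m-sum: m₁+m₂ = 0+(-1/2) = -1/2, M = -3/2  ✗ ⇒ coefficient is 0

m_sum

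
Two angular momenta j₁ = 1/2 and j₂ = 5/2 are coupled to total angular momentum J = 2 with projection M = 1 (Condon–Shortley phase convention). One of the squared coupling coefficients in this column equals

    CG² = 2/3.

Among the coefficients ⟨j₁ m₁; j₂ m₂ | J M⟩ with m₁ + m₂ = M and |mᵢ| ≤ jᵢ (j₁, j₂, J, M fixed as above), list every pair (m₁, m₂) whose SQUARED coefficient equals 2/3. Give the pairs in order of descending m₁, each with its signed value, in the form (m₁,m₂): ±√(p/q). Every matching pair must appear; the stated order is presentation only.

(-1/2,3/2): −√(2/3)

Admissible pairs with m₁+m₂ = M = 1: (-1/2,3/2), (1/2,1/2)
  (m₁,m₂)=(1/2,1/2): CG² = 1/3, CG = +√(1/3)
  (m₁,m₂)=(-1/2,3/2): CG² = 2/3, CG = −√(2/3)   ← matches the target
Pairs with CG² = 2/3: (-1/2,3/2): −√(2/3)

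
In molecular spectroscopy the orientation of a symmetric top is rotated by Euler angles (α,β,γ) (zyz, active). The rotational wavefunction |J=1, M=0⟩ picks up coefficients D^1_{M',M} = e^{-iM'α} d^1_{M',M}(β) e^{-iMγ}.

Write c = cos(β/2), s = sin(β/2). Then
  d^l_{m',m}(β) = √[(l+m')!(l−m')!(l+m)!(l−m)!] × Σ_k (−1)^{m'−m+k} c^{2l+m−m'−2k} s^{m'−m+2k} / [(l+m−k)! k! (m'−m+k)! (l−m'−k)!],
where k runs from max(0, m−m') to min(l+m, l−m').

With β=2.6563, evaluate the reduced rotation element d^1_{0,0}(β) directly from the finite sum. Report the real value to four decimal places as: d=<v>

d=-0.8845

d^1_{0,0}(β=2.6563) via the finite sum:
With c≡cos(β/2)=0.240272 and s≡sin(β/2)=0.970706, N=[1·1·1·1]^{1/2}=1.000000
k: max(0,(0)−(0))=0 … min(1+(0),1−(0))=1
  k=0: (−1)^0·1.0000/(1)·0.2403^2·0.9707^0 = +0.057731
  k=1: (−1)^1·1.0000/(1)·0.2403^0·0.9707^2 = -0.942269
d^1_{0,0}(2.6563) = +0.057731 -0.942269 = -0.884538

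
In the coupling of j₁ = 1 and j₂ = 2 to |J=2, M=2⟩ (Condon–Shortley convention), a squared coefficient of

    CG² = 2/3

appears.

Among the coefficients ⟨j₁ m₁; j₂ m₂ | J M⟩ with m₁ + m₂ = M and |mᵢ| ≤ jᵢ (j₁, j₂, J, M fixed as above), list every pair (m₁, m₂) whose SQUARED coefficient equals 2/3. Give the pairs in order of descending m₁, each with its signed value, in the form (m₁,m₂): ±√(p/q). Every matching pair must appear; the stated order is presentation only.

Admissible pairs with m₁+m₂ = M = 2: (0,2), (1,1)
  (m₁,m₂)=(1,1): CG² = 1/3, CG = +√(1/3)
  (m₁,m₂)=(0,2): CG² = 2/3, CG = −√(2/3)   ← matches the target
Pairs with CG² = 2/3: (0,2): −√(2/3)

(0,2): −√(2/3)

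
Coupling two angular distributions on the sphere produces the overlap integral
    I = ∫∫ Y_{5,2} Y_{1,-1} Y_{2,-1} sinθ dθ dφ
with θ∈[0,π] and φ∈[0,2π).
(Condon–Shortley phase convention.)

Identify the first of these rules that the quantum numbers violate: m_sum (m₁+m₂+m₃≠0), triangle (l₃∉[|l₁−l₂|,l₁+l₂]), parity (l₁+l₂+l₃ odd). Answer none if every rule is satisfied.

triangle

m₁+m₂+m₃ = 2 − 1 − 1 = 0  ✓
triangle: need |l₁−l₂| ≤ l₃ ≤ l₁+l₂ = [4,6]; l₃=2 is outside  ✗
parity: l₁+l₂+l₃ = 8 is even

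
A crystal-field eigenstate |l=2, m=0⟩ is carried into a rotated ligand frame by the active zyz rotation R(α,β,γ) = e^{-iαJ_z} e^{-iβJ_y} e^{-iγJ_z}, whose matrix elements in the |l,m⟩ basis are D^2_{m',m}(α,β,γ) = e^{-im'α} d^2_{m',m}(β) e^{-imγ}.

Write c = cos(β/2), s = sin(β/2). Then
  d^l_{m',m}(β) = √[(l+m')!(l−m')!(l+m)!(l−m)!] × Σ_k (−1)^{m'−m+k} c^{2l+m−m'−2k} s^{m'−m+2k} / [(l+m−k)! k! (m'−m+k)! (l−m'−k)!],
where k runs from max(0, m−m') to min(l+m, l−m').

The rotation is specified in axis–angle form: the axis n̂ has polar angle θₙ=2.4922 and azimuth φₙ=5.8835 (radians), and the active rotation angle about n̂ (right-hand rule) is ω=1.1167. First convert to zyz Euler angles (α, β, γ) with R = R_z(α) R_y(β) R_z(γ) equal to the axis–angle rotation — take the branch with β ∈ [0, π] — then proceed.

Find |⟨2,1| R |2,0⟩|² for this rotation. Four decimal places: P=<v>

P=0.3490

Axis–angle → zyz. n̂ = (sinθₙcosφₙ, sinθₙsinφₙ, cosθₙ) = (+0.557042, -0.235307, -0.796451), ω = 1.1167.
R = I cosω + sinω [n̂]ₓ + (1−cosω) n̂n̂ᵀ gives
  R = [+0.612835, +0.642158, -0.460507; -0.789317, +0.469732, -0.395387; -0.037586, +0.605793, +0.794734]
β = atan2(√(R₁₃²+R₂₃²), R₃₃) = 0.652227; α = atan2(R₂₃, R₁₃) mod 2π = 3.851053; γ = atan2(R₃₂, −R₃₁) mod 2π = 1.508831
First d^2_{1,0}(β=0.6522), then the phase factors e^{-i(1)α} and e^{-i(0)γ}:
Half-angle: c=0.947295, s=0.320364. N=√(6·1·2·2)=4.898979
k∈{0,1} keeps every argument non-negative
  k=0: (−1)^1·4.8990/(2)·0.9473^3·0.3204^1 = -0.667075
  k=1: (−1)^2·4.8990/(2)·0.9473^1·0.3204^3 = +0.076294
d^2_{1,0}(0.6522) = -0.667075 +0.076294 = -0.590780
|D^2_{1,0}|² = |d^2_{1,0}(β)|² = (-0.590780)² = 0.349021 (the z-rotation phases have unit modulus)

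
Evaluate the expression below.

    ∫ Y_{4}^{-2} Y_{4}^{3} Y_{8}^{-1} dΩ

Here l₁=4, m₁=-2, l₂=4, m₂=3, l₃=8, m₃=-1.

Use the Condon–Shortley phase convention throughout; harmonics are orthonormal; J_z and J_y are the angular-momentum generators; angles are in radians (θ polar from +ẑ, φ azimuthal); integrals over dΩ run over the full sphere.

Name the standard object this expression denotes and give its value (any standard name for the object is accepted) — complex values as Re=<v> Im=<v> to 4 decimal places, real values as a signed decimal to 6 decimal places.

Gaunt coefficient, -0.053166

This is a Gaunt coefficient — the integral of a triple product of spherical harmonics over the sphere.
Checks pass: Σm=0; 16 even; l₃=8∈[0,8].
(2·4+1)(2·4+1)(2·8+1) = 1377
Δ: 0! 8! 8! / 17! → 1/218790
sum: t=0:+1/331776 = 1/331776
3j²(4 4 8; 0 0 0) = Δ·Π!·Σ² = 490/21879  (sign +1)
sum: t=0:+1/7257600 = 1/7257600
3j²(4 4 8; -2 3 -1) = Δ·Π!·Σ² = 14/12155  (sign -1)
combine: 4πI² = 1377·490/21879·14/12155 = 12348/347633
take √, sign -1: I = -0.05316586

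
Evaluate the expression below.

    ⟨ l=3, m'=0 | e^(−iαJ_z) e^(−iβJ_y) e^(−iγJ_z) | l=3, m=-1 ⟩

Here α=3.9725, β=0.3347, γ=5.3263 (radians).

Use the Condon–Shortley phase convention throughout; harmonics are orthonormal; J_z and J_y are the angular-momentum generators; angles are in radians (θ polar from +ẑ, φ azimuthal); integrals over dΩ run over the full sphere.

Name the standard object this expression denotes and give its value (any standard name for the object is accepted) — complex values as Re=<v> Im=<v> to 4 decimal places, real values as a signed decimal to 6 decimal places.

Wigner D-matrix element, Re=-0.2835 Im=0.4023

This is a Wigner D-matrix element — the rotation-matrix element ⟨l m'| R(α,β,γ) |l m⟩ in the angular-momentum basis.
First d^3_{0,-1}(β=0.3347), then the phase factors e^{-i(0)α} and e^{-i(-1)γ}:
With c≡cos(β/2)=0.986030 and s≡sin(β/2)=0.166570, N=[6·6·2·24]^{1/2}=41.569219
Admissible k: 0..2 (factorial args all ≥0)
  k=0: (−1)^1·41.5692/(12)·0.9860^5·0.1666^1 = -0.537820
  k=1: (−1)^2·41.5692/(4)·0.9860^3·0.1666^3 = +0.046044
  k=2: (−1)^3·41.5692/(12)·0.9860^1·0.1666^5 = -0.000438
d^3_{0,-1}(0.3347) = -0.537820 +0.046044 -0.000438 = -0.492214
Phases: e^{-i·(0)·3.9725}=+1.000000+0.000000i, e^{-i·(-1)·5.3263}=+0.576069-0.817401i ⇒ D=-0.283549+0.402337i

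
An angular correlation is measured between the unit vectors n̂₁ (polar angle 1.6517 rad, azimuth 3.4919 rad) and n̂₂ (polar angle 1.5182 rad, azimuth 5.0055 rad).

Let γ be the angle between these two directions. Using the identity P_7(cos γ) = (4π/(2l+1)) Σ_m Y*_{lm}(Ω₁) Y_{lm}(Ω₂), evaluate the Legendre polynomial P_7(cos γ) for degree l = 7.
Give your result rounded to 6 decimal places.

-0.112318

Expand P_7 via completeness: Σ_{m} conj(Y_{7,m}) at Ω₁ times Y_{7,m} at Ω₂ —
  term(m=-7) = (-0.094328, 0.222875)   from Y*(Ω₁)=(0.377083, -0.310866), Y(Ω₂)=(-0.439032, 0.229113)
  term(m=-6) = (0.013619, 0.004866)   from Y*(Ω₁)=(0.075085, -0.127842), Y(Ω₂)=(0.018219, 0.095831)
  term(m=-5) = (0.032736, -0.111330)   from Y*(Ω₁)=(-0.059377, 0.324938), Y(Ω₂)=(-0.349362, -0.036904)
  term(m=-4) = (-0.018900, -0.004401)   from Y*(Ω₁)=(0.028796, 0.168187), Y(Ω₂)=(-0.044113, 0.104819)
  term(m=-3) = (-0.014958, 0.086319)   from Y*(Ω₁)=(-0.140139, -0.244829), Y(Ω₂)=(-0.239219, -0.198025)
  term(m=-2) = (0.021495, 0.002470)   from Y*(Ω₁)=(-0.137201, -0.115707), Y(Ω₂)=(-0.100427, 0.066693)
  term(m=-1) = (0.004450, -0.077711)   from Y*(Ω₁)=(0.247524, 0.090439), Y(Ω₂)=(-0.085342, -0.282772)
  term(m=+0) = (-0.022296, 0.000000)   from Y*(Ω₁)=(0.181954, -0.000000), Y(Ω₂)=(-0.122538, 0.000000)
  term(m=+1) = (0.004450, 0.077711)   from Y*(Ω₁)=(-0.247524, 0.090439), Y(Ω₂)=(0.085342, -0.282772)
  term(m=+2) = (0.021495, -0.002470)   from Y*(Ω₁)=(-0.137201, 0.115707), Y(Ω₂)=(-0.100427, -0.066693)
  term(m=+3) = (-0.014958, -0.086319)   from Y*(Ω₁)=(0.140139, -0.244829), Y(Ω₂)=(0.239219, -0.198025)
  term(m=+4) = (-0.018900, 0.004401)   from Y*(Ω₁)=(0.028796, -0.168187), Y(Ω₂)=(-0.044113, -0.104819)
  term(m=+5) = (0.032736, 0.111330)   from Y*(Ω₁)=(0.059377, 0.324938), Y(Ω₂)=(0.349362, -0.036904)
  term(m=+6) = (0.013619, -0.004866)   from Y*(Ω₁)=(0.075085, 0.127842), Y(Ω₂)=(0.018219, -0.095831)
  term(m=+7) = (-0.094328, -0.222875)   from Y*(Ω₁)=(-0.377083, -0.310866), Y(Ω₂)=(0.439032, 0.229113)
Total Σ_m = (-0.134069, 0.000000). Multiply by 0.837758: (-0.112318, 0.000000). P_7(cos γ) = -0.112318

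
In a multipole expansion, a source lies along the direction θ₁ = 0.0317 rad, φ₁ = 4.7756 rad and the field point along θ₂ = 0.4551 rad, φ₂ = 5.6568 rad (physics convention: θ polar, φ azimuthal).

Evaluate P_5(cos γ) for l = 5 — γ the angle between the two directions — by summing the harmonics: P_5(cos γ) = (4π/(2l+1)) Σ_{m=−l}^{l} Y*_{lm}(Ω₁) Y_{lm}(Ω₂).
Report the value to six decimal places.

0.003095

Summing Y*_{l m}(θ₁,φ₁)·Y_{l m}(θ₂,φ₂) over m ∈ [−5, 5]; prefactor 4π/(2·5+1) = 1.142397:
  term(m=-5) = -0.00000 + 0.00000j   from Y*(Ω₁)=0.00000 - 0.00000j, Y(Ω₂)=-0.00762 + 0.00007j
  term(m=-4) = -0.00000 + 0.00000j   from Y*(Ω₁)=0.00000 + 0.00000j, Y(Ω₂)=-0.03959 + 0.02923j
  term(m=-3) = -0.00001 - 0.00001j   from Y*(Ω₁)=-0.00002 + 0.00009j, Y(Ω₂)=-0.05583 + 0.17527j
  term(m=-2) = -0.00027 - 0.00139j   from Y*(Ω₁)=-0.00337 - 0.00043j, Y(Ω₂)=0.13063 + 0.39680j
  term(m=-1) = 0.02446 - 0.02966j   from Y*(Ω₁)=0.00511 - 0.08076j, Y(Ω₂)=0.38483 + 0.27846j
  term(m=+0) = -0.04563 + 0.00000j   from Y*(Ω₁)=0.92856 + 0.00000j, Y(Ω₂)=-0.04915 + 0.00000j
  term(m=+1) = 0.02446 + 0.02966j   from Y*(Ω₁)=-0.00511 - 0.08076j, Y(Ω₂)=-0.38483 + 0.27846j
  term(m=+2) = -0.00027 + 0.00139j   from Y*(Ω₁)=-0.00337 + 0.00043j, Y(Ω₂)=0.13063 - 0.39680j
  term(m=+3) = -0.00001 + 0.00001j   from Y*(Ω₁)=0.00002 + 0.00009j, Y(Ω₂)=0.05583 + 0.17527j
  term(m=+4) = -0.00000 - 0.00000j   from Y*(Ω₁)=0.00000 - 0.00000j, Y(Ω₂)=-0.03959 - 0.02923j
  term(m=+5) = -0.00000 - 0.00000j   from Y*(Ω₁)=-0.00000 - 0.00000j, Y(Ω₂)=0.00762 + 0.00007j
Accumulated sum 0.00271 - 0.00000j; after 4π/(2l+1) scaling, 0.00310 - 0.00000j ⇒ P_5 = 0.003095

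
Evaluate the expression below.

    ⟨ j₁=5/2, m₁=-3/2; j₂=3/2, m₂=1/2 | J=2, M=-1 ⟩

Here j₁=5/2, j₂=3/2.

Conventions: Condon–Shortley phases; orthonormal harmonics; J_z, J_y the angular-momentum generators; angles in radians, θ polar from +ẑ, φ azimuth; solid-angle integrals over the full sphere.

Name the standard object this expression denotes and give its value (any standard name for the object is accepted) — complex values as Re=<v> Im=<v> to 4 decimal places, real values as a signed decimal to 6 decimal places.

Clebsch–Gordan coefficient, +√(1/42) ≈ +0.154303

This is a Clebsch–Gordan (vector-coupling) coefficient.
√[5·2!3!1!/7! · 1!4!2!1!1!3!] = √(24/7)
  +(−1)^1/∏(1,1,3,1,0,0)! = -1/6  (running -1/6)
  +(−1)^2/∏(2,0,2,0,1,1)! = 1/4  (running 1/12)
⟨..|..⟩ = √(24/7)·(1/12) = +0.154303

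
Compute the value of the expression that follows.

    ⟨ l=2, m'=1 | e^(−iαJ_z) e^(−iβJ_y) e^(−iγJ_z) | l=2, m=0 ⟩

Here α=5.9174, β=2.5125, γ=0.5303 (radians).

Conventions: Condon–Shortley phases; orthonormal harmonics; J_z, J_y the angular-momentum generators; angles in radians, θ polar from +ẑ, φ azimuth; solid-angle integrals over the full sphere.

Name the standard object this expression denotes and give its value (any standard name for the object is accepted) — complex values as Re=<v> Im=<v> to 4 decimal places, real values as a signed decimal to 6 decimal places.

Wigner D-matrix element, Re=0.5441 Im=0.2084

This is a Wigner D-matrix element — the rotation-matrix element ⟨l m'| R(α,β,γ) |l m⟩ in the angular-momentum basis.
D^2_{1,0}(5.9174,2.5125,0.5303) = e^{-i·1·5.9174}·d^2_{1,0}(2.5125)·e^{-i·0·0.5303}. Compute d first:
With c≡cos(β/2)=0.309385 and s≡sin(β/2)=0.950937, N=[6·1·2·2]^{1/2}=4.898979
The bounds max(0,m−m')=0 and min(l+m,l−m')=1 give 2 terms
  k=0: (−1)^1·4.8990/(2)·0.3094^3·0.9509^1 = -0.068980
  k=1: (−1)^2·4.8990/(2)·0.3094^1·0.9509^3 = +0.651673
d^2_{1,0}(2.5125) = -0.068980 +0.651673 = +0.582693
Phases: e^{-i·(1)·5.9174}=+0.933843+0.357683i, e^{-i·(0)·0.5303}=+1.000000+0.000000i ⇒ D=+0.544144+0.208419i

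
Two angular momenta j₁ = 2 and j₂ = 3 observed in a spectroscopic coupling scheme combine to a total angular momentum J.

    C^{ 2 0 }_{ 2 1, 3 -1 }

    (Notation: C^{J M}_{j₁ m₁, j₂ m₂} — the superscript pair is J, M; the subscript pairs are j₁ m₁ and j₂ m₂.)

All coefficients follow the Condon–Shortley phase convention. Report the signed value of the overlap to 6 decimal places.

√[5·3!1!3!/8! · 3!1!2!4!2!2!] = √(36/7)
  +(−1)^0/∏(0,3,1,2,0,1)! = 1/12  (running 1/12)
  +(−1)^1/∏(1,2,0,1,1,2)! = -1/4  (running -1/6)
⟨..|..⟩ = √(36/7)·(-1/6) = -0.377964

−√(1/7) ≈ -0.377964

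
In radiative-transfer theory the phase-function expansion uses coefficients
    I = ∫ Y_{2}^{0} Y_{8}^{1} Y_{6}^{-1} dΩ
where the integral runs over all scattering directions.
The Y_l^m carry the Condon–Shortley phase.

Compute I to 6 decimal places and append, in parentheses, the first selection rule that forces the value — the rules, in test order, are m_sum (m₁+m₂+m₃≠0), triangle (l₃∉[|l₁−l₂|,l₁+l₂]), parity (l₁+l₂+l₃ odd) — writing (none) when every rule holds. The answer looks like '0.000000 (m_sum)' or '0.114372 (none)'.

Checks pass: Σm=0; 16 even; l₃=6∈[6,10].
(2·2+1)(2·8+1)(2·6+1) = 1105
Δ: 4! 0! 12! / 17! → 1/30940
sum: t=2:+1/2073600 = 1/2073600
3j²(2 8 6; 0 0 0) = Δ·Π!·Σ² = 28/1105  (sign +1)
sum: t=2:+1/2419200 = 1/2419200
3j²(2 8 6; 0 1 -1) = Δ·Π!·Σ² = 27/1105  (sign -1)
combine: 4πI² = 1105·28/1105·27/1105 = 756/1105
take √, sign -1: I = -0.23333228
No selection rule forces the value: the integral is nonzero (none).

-0.233332 (none)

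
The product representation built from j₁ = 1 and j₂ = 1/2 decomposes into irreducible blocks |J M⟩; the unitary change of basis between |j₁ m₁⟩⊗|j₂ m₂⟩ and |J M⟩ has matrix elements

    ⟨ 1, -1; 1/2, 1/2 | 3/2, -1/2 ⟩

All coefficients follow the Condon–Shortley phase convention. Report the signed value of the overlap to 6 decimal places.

j₁+j₂−J=0  J+j₁−j₂=2  J−j₁+j₂=1  j₁+j₂+J+1=4
(j₁±m₁, j₂±m₂, J±M) = (0,2,1,0,1,2)
P² = 4/3
sum k=0..0:
  [0] +1/2 = 1/2
S = 1/2
C² = P²·S² = 1/3 ; C = +0.577350

+0.577350  (= +√(1/3))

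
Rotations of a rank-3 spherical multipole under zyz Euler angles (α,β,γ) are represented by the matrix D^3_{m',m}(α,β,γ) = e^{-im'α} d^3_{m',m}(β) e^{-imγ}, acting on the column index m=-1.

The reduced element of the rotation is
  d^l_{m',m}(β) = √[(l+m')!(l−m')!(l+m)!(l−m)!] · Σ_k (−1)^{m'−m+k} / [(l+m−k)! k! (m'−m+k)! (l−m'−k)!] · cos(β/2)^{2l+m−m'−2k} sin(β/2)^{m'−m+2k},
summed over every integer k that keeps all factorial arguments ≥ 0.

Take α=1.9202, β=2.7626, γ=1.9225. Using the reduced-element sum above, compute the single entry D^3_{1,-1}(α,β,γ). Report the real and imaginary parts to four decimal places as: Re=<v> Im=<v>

Split into d^3_{1,-1}(β=2.7626) × two z-phases.
With c≡cos(β/2)=0.188364 and s≡sin(β/2)=0.982099, N=[24·2·2·24]^{1/2}=48.000000
Admissible k: 0..2 (factorial args all ≥0)
  k=0: (−1)^2·48.0000/(8)·0.1884^4·0.9821^2 = +0.007285
  k=1: (−1)^3·48.0000/(6)·0.1884^2·0.9821^4 = -0.264064
  k=2: (−1)^4·48.0000/(48)·0.1884^0·0.9821^6 = +0.897289
d^3_{1,-1}(2.7626) = +0.007285 -0.264064 +0.897289 = +0.640511
D = (-0.342338-0.939577i)·(+0.640511)·(-0.344498+0.938787i) = +0.640509+0.001473i

Re=0.6405 Im=0.0015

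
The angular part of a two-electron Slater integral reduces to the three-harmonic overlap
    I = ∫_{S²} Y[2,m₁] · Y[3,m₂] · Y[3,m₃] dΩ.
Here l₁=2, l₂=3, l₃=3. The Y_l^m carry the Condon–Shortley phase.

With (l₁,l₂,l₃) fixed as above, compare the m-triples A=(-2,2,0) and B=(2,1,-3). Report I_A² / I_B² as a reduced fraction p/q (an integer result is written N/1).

2/1

Same 2,3,3: normalisation and zero-m 3j drop out of the ratio.
A: Δ: 2! 2! 4! / 9! → 1/3780; sum: t=2:+1/24 = 1/24; 3j²(2 3 3; -2 2 0) = Δ·Π!·Σ² = 1/21  (sign -1)
B: Δ: 2! 2! 4! / 9! → 1/3780; sum: t=0:+1/96 = 1/96; 3j²(2 3 3; 2 1 -3) = Δ·Π!·Σ² = 1/42  (sign +1)
I_A²/I_B² = (1/21)/(1/42) = 2/1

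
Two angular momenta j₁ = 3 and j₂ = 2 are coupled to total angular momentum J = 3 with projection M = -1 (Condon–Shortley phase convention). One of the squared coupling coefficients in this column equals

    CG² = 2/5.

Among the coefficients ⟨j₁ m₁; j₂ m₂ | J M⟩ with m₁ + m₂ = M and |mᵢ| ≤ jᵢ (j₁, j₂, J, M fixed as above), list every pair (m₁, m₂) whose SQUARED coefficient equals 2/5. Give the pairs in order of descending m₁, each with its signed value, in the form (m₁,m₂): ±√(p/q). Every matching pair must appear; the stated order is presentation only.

Admissible pairs with m₁+m₂ = M = -1: (-3,2), (-2,1), (-1,0), (0,-1), (1,-2)
  (m₁,m₂)=(1,-2): CG² = 2/5, CG = +√(2/5)   ← matches the target
  (m₁,m₂)=(0,-1): CG² = 1/30, CG = −√(1/30)
  (m₁,m₂)=(-1,0): CG² = 3/20, CG = −√(3/20)
  (m₁,m₂)=(-2,1): CG² = 1/4, CG = +√(1/4)
  (m₁,m₂)=(-3,2): CG² = 1/6, CG = +√(1/6)
Pairs with CG² = 2/5: (1,-2): +√(2/5)

(1,-2): +√(2/5)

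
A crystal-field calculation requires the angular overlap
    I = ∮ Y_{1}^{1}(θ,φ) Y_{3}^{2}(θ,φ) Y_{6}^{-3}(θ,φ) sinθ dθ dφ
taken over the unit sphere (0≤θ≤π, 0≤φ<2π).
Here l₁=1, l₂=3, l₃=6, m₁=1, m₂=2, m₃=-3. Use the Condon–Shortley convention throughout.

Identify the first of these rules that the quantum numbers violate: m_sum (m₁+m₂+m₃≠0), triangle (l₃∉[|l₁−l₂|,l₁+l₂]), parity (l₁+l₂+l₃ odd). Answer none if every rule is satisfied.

azimuthal sum: 1 + 2 − 3 = 0  ✓
l₃ must lie in [2,4]; have l₃=6  ✗
L = 1 + 3 + 6 = 10 (even)

triangle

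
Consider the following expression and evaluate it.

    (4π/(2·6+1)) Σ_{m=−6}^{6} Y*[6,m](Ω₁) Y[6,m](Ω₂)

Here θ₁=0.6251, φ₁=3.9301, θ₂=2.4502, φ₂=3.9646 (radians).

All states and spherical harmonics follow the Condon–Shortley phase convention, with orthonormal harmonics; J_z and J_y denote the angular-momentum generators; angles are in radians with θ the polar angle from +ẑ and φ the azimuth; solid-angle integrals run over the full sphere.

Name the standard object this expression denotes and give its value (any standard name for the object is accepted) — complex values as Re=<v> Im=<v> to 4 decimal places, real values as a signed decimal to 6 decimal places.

Legendre polynomial (addition theorem), +0.028107

This sum is the spherical-harmonic addition theorem: it equals the Legendre polynomial P_l(cos γ) of the angle γ between the two directions.
Summing Y*_{l m}(θ₁,φ₁)·Y_{l m}(θ₂,φ₂) over m ∈ [−6, 6]; prefactor 4π/(2·6+1) = 0.966644:
  [-6]  conj(Y_{6,-6})(Ω₁) = 0.00036 - 0.01939j ; Y_{6,-6}(Ω₂) = 0.00726 + 0.03164j ; Δ = 0.00062 - 0.00013j
  [-5]  conj(Y_{6,-5})(Ω₁) = 0.06481 + 0.06686j ; Y_{6,-5}(Ω₂) = -0.07641 + 0.11233j ; Δ = -0.01246 + 0.00217j
  [-4]  conj(Y_{6,-4})(Ω₁) = -0.26076 - 0.00324j ; Y_{6,-4}(Ω₂) = -0.32230 + 0.04885j ; Δ = 0.08420 - 0.01169j
  [-3]  conj(Y_{6,-3})(Ω₁) = 0.31978 - 0.31387j ; Y_{6,-3}(Ω₂) = -0.35897 - 0.28590j ; Δ = -0.20452 + 0.02124j
  [-2]  conj(Y_{6,-2})(Ω₁) = -0.00238 + 0.38285j ; Y_{6,-2}(Ω₂) = -0.01930 - 0.25615j ; Δ = 0.09811 - 0.00678j
  [-1]  conj(Y_{6,-1})(Ω₁) = 0.06311 + 0.06351j ; Y_{6,-1}(Ω₂) = -0.16257 + 0.17529j ; Δ = -0.02139 + 0.00074j
  [+0]  conj(Y_{6,0})(Ω₁) = -0.41192 + 0.00000j ; Y_{6,0}(Ω₂) = -0.33983 + 0.00000j ; Δ = 0.13998 + 0.00000j
  [+1]  conj(Y_{6,1})(Ω₁) = -0.06311 + 0.06351j ; Y_{6,1}(Ω₂) = 0.16257 + 0.17529j ; Δ = -0.02139 - 0.00074j
  [+2]  conj(Y_{6,2})(Ω₁) = -0.00238 - 0.38285j ; Y_{6,2}(Ω₂) = -0.01930 + 0.25615j ; Δ = 0.09811 + 0.00678j
  [+3]  conj(Y_{6,3})(Ω₁) = -0.31978 - 0.31387j ; Y_{6,3}(Ω₂) = 0.35897 - 0.28590j ; Δ = -0.20452 - 0.02124j
  [+4]  conj(Y_{6,4})(Ω₁) = -0.26076 + 0.00324j ; Y_{6,4}(Ω₂) = -0.32230 - 0.04885j ; Δ = 0.08420 + 0.01169j
  [+5]  conj(Y_{6,5})(Ω₁) = -0.06481 + 0.06686j ; Y_{6,5}(Ω₂) = 0.07641 + 0.11233j ; Δ = -0.01246 - 0.00217j
  [+6]  conj(Y_{6,6})(Ω₁) = 0.00036 + 0.01939j ; Y_{6,6}(Ω₂) = 0.00726 - 0.03164j ; Δ = 0.00062 + 0.00013j
Σ over m = 0.02908 + 0.00000j; ×(4π/13) → 0.02811 + 0.00000j. Real part: 0.028107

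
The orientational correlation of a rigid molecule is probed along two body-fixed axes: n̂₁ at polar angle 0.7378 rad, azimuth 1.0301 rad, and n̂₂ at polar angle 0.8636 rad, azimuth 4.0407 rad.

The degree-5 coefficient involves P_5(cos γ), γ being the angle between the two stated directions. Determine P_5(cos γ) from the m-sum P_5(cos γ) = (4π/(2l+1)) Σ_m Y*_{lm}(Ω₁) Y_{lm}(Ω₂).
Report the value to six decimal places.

-0.049001

Term-by-term m-sum for l=5 (normalisation 4π/11 = 1.142397):
  [-5]  conj(Y_{5,-5})(Ω₁) = (0.027116, -0.057881) ; Y_{5,-5}(Ω₂) = (0.025351, -0.115067) ; Δ = (-0.005973, -0.004588)
  [-4]  conj(Y_{5,-4})(Ω₁) = (-0.124072, -0.184511) ; Y_{5,-4}(Ω₂) = (-0.286072, 0.139899) ; Δ = (0.061307, 0.035426)
  [-3]  conj(Y_{5,-3})(Ω₁) = (-0.413015, 0.021203) ; Y_{5,-3}(Ω₂) = (0.384085, 0.182828) ; Δ = (-0.162510, -0.067367)
  [-2]  conj(Y_{5,-2})(Ω₁) = (-0.171405, 0.321813) ; Y_{5,-2}(Ω₂) = (-0.038212, -0.165117) ; Δ = (0.059686, 0.016005)
  [-1]  conj(Y_{5,-1})(Ω₁) = (-0.041018, -0.068320) ; Y_{5,-1}(Ω₂) = (0.176940, -0.222565) ; Δ = (-0.022463, -0.002959)
  [+0]  conj(Y_{5,0})(Ω₁) = (-0.384259, -0.000000) ; Y_{5,0}(Ω₂) = (-0.252467, 0.000000) ; Δ = (0.097013, 0.000000)
  [+1]  conj(Y_{5,1})(Ω₁) = (0.041018, -0.068320) ; Y_{5,1}(Ω₂) = (-0.176940, -0.222565) ; Δ = (-0.022463, 0.002959)
  [+2]  conj(Y_{5,2})(Ω₁) = (-0.171405, -0.321813) ; Y_{5,2}(Ω₂) = (-0.038212, 0.165117) ; Δ = (0.059686, -0.016005)
  [+3]  conj(Y_{5,3})(Ω₁) = (0.413015, 0.021203) ; Y_{5,3}(Ω₂) = (-0.384085, 0.182828) ; Δ = (-0.162510, 0.067367)
  [+4]  conj(Y_{5,4})(Ω₁) = (-0.124072, 0.184511) ; Y_{5,4}(Ω₂) = (-0.286072, -0.139899) ; Δ = (0.061307, -0.035426)
  [+5]  conj(Y_{5,5})(Ω₁) = (-0.027116, -0.057881) ; Y_{5,5}(Ω₂) = (-0.025351, -0.115067) ; Δ = (-0.005973, 0.004588)
Total Σ_m = (-0.042893, 0.000000). Multiply by 1.142397: (-0.049001, 0.000000). P_5(cos γ) = -0.049001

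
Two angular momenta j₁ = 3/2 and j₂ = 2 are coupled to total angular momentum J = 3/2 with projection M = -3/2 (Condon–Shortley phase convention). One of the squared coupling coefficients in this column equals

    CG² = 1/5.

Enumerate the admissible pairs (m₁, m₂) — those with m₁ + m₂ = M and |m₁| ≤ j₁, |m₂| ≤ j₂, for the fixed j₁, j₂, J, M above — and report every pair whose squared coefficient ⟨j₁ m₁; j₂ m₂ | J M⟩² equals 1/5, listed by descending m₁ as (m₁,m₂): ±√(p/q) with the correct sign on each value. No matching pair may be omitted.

Admissible pairs with m₁+m₂ = M = -3/2: (-3/2,0), (-1/2,-1), (1/2,-2)
  (m₁,m₂)=(1/2,-2): CG² = 2/5, CG = +√(2/5)
  (m₁,m₂)=(-1/2,-1): CG² = 2/5, CG = −√(2/5)
  (m₁,m₂)=(-3/2,0): CG² = 1/5, CG = +√(1/5)   ← matches the target
Pairs with CG² = 1/5: (-3/2,0): +√(1/5)

(-3/2,0): +√(1/5)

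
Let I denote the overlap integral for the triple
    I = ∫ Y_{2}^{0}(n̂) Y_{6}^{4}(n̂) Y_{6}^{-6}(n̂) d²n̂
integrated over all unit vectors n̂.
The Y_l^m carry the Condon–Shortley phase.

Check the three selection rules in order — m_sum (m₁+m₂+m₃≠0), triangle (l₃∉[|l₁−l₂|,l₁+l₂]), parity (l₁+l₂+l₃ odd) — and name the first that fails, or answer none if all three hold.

m_sum

m₁+m₂+m₃ = 0 + 4 − 6 = -2  ✗
triangle: |2−6|=4 ≤ l₃=6 ≤ 2+6=8
parity: l₁+l₂+l₃ = 14 is even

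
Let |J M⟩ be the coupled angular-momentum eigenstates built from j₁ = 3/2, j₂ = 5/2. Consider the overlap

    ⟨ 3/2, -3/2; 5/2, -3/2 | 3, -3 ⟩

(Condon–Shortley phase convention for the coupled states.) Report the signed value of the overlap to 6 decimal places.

−√(3/8) ≈ -0.612372

triangle: 1!*2!*4!/8! = 48/40320
(j±m)!: 0!*3!*1!*4!*0!*6! = 103680
prefactor² = (2J+1)*Δ*N² = 864
  k=1: −1/(1!*0!*2!*0!*0!*4!) = -1/48
Σ = -1/48  ⇒  CG² = 864*(-1/48)² = 3/8
CG = −√(3/8) = -0.612372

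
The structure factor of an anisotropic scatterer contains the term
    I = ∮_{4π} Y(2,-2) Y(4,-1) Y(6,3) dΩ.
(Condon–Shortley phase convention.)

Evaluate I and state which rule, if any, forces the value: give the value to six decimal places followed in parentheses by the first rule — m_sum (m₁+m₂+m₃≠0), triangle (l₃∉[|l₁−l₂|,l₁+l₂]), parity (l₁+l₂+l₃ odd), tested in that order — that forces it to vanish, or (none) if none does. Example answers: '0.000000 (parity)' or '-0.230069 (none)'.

-0.178526 (none)

m-sum 0 ✓  L=12 even ✓  2≤6≤6 ✓
Π(2lᵢ+1) = 5×9×13 = 585
triangle coeff Δ(2,4,6) = 1/6435
Σ_t [0,0]: t=0:+1/2304 = 1/2304
(3j)²=5/143 [(2 4 6; 0 0 0)], sign=+1
Σ_t [0,0]: t=0:+1/17280 = 1/17280
(3j)²=14/715 [(2 4 6; -2 -1 3)], sign=-1
⇒ 4πI² = 630/1573
I = (-1)√(630/1573/(4π)) = -0.17852580
No selection rule forces the value: the integral is nonzero (none).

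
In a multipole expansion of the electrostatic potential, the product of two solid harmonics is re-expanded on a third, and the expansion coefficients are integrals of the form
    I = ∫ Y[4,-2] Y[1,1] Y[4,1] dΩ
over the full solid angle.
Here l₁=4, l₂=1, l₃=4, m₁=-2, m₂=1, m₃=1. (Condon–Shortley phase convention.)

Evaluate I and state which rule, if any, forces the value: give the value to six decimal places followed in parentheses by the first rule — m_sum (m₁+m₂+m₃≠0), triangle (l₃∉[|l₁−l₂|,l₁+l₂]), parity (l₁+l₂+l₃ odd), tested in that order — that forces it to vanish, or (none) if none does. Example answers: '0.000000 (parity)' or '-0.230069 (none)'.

0.000000 (parity)

l₁+l₂+l₃=9 is odd: 3j(l;000)=0 ⇒ I=0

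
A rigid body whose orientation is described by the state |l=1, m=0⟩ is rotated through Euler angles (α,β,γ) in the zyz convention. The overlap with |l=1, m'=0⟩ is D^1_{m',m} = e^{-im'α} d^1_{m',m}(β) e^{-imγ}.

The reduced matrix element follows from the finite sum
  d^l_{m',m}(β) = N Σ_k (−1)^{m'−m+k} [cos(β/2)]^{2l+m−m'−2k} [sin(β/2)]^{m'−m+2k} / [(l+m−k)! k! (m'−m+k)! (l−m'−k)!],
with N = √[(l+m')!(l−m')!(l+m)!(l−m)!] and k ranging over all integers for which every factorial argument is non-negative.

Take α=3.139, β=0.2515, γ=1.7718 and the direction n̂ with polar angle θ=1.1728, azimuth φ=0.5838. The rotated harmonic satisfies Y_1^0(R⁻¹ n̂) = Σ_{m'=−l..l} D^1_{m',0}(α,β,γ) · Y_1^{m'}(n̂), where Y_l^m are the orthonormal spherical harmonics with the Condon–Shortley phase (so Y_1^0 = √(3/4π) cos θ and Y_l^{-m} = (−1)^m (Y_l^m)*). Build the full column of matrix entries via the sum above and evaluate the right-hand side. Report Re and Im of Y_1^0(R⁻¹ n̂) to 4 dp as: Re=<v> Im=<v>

Re=0.0900 Im=0.0000

Need the full column D^1_{m',0} for m'=−1..1 at α=3.1390, β=0.2515, γ=1.7718.
cos(β/2)=0.992104, sin(β/2)=0.125419
d^1_{-1,0}: single k=1 term ⇒ +0.175969;  D = -0.175968+0.000456i
d^1_{0,0}: k∈[0..1] ⇒ +0.984270 -0.015730 = +0.968540;  D = +0.968540+0.000000i
d^1_{1,0}: single k=0 term ⇒ -0.175969;  D = +0.175968+0.000456i
Y_1^{m'}(θ=1.1728,φ=0.5838) and Σ D·Y over m':
  (-0.1760+0.0005i)·(+0.2657-0.1756i)  (+0.9685+0.0000i)·(+0.1894+0.0000i)  (+0.1760+0.0005i)·(-0.2657-0.1756i)
Y_1^0(R⁻¹ n̂) = +0.090048+0.000000i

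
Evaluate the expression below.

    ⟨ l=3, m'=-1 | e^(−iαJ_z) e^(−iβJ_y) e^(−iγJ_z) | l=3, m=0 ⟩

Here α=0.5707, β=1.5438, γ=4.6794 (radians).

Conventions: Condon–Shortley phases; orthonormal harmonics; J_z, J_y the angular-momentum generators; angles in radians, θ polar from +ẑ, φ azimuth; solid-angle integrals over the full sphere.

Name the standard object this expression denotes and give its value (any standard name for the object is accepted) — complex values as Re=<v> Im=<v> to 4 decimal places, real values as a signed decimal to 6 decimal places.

Wigner D-matrix element, Re=-0.3629 Im=-0.2330

This is a Wigner D-matrix element — the rotation-matrix element ⟨l m'| R(α,β,γ) |l m⟩ in the angular-momentum basis.
Split into d^3_{-1,0}(β=1.5438) × two z-phases.
c=cos(1.543800/2)=0.716587, s=sin(1.543800/2)=0.697498; N=√[2·24·6·6]=41.569219
Admissible k: 1..3 (factorial args all ≥0)
  k=1: (−1)^0·41.5692/(12)·0.7166^5·0.6975^1 = +0.456538
  k=2: (−1)^1·41.5692/(4)·0.7166^3·0.6975^3 = -1.297619
  k=3: (−1)^2·41.5692/(12)·0.7166^1·0.6975^5 = +0.409802
d^3_{-1,0}(1.5438) = +0.456538 -1.297619 +0.409802 = -0.431278
D = (+0.841523+0.540221i)·(-0.431278)·(+1.000000+0.000000i) = -0.362930-0.232986i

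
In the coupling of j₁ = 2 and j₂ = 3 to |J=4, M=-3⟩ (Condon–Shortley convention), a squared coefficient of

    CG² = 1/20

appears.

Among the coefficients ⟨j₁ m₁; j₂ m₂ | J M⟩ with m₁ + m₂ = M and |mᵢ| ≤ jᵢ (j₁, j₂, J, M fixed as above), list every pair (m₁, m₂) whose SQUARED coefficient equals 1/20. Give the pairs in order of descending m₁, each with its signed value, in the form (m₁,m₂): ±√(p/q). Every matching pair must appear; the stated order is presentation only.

(-1,-2): +√(1/20)

Admissible pairs with m₁+m₂ = M = -3: (-2,-1), (-1,-2), (0,-3)
  (m₁,m₂)=(0,-3): CG² = 9/20, CG = +√(9/20)
  (m₁,m₂)=(-1,-2): CG² = 1/20, CG = +√(1/20)   ← matches the target
  (m₁,m₂)=(-2,-1): CG² = 1/2, CG = −√(1/2)
Pairs with CG² = 1/20: (-1,-2): +√(1/20)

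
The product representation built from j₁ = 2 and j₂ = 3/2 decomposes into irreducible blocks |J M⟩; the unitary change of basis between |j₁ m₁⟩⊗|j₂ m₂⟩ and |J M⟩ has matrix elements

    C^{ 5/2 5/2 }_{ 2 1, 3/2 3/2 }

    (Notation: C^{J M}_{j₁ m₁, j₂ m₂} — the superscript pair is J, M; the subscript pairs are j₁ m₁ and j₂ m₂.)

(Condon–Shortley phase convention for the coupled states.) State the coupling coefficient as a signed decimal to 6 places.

−√(3/7) = -0.654654

√[6·1!3!2!/7! · 3!1!3!0!5!0!] = √(432/7)
  +(−1)^1/∏(1,0,0,2,3,0)! = -1/12  (running -1/12)
⟨..|..⟩ = √(432/7)·(-1/12) = -0.654654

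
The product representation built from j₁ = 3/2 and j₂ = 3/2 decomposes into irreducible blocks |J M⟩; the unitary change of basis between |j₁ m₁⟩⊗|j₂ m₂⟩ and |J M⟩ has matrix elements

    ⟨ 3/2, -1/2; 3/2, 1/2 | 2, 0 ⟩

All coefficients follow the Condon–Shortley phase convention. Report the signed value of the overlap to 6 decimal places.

-0.500000

j₁+j₂−J=1  J+j₁−j₂=2  J−j₁+j₂=2  j₁+j₂+J+1=6
(j₁±m₁, j₂±m₂, J±M) = (1,2,2,1,2,2)
P² = 4/9
sum k=0..1:
  [0] +1/4 = 1/4
  [1] −1/1 = -1
S = -3/4
C² = P²·S² = 1/4 ; C = -0.500000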